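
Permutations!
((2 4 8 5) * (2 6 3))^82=(2 6 8)(3 5 4)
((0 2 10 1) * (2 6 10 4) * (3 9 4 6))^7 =((0 3 9 4 2 6 10 1))^7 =(0 1 10 6 2 4 9 3)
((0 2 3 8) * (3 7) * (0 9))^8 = ((0 2 7 3 8 9))^8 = (0 7 8)(2 3 9)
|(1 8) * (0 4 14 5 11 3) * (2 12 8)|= |(0 4 14 5 11 3)(1 2 12 8)|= 12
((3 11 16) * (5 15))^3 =((3 11 16)(5 15))^3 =(16)(5 15)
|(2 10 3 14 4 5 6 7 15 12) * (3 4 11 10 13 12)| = 9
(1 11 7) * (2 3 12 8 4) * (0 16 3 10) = (0 16 3 12 8 4 2 10)(1 11 7) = [16, 11, 10, 12, 2, 5, 6, 1, 4, 9, 0, 7, 8, 13, 14, 15, 3]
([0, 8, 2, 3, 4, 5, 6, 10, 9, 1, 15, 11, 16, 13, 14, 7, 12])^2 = [0, 9, 2, 3, 4, 5, 6, 15, 1, 8, 7, 11, 12, 13, 14, 10, 16]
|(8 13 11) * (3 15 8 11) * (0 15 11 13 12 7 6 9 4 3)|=11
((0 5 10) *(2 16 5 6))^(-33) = (0 16)(2 10)(5 6)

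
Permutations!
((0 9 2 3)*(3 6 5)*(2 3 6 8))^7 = (0 9 3)(2 8)(5 6)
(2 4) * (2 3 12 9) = (2 4 3 12 9) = [0, 1, 4, 12, 3, 5, 6, 7, 8, 2, 10, 11, 9]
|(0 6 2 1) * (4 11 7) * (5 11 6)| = |(0 5 11 7 4 6 2 1)| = 8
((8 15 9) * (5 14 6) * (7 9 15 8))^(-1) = ((15)(5 14 6)(7 9))^(-1) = (15)(5 6 14)(7 9)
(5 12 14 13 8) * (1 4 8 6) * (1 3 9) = [0, 4, 2, 9, 8, 12, 3, 7, 5, 1, 10, 11, 14, 6, 13] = (1 4 8 5 12 14 13 6 3 9)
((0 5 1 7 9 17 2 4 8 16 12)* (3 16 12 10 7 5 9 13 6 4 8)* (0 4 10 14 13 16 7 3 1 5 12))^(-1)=(0 8 2 17 9)(1 4 12)(3 10 6 13 14 16 7)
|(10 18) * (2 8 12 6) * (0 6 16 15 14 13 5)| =10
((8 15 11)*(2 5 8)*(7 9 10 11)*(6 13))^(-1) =((2 5 8 15 7 9 10 11)(6 13))^(-1) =(2 11 10 9 7 15 8 5)(6 13)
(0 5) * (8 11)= (0 5)(8 11)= [5, 1, 2, 3, 4, 0, 6, 7, 11, 9, 10, 8]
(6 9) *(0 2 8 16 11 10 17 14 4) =(0 2 8 16 11 10 17 14 4)(6 9) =[2, 1, 8, 3, 0, 5, 9, 7, 16, 6, 17, 10, 12, 13, 4, 15, 11, 14]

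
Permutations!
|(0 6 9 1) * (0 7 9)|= 6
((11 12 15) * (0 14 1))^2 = (0 1 14)(11 15 12)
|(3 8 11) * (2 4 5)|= 3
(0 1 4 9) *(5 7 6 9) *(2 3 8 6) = (0 1 4 5 7 2 3 8 6 9) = [1, 4, 3, 8, 5, 7, 9, 2, 6, 0]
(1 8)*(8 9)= (1 9 8)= [0, 9, 2, 3, 4, 5, 6, 7, 1, 8]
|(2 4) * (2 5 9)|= |(2 4 5 9)|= 4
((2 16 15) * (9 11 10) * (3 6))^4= (2 16 15)(9 11 10)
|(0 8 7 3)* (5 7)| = 5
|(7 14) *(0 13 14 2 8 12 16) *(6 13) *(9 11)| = 18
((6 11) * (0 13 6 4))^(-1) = (0 4 11 6 13)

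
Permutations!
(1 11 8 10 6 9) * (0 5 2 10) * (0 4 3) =(0 5 2 10 6 9 1 11 8 4 3) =[5, 11, 10, 0, 3, 2, 9, 7, 4, 1, 6, 8]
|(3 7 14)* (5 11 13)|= 3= |(3 7 14)(5 11 13)|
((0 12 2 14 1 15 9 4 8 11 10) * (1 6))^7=(0 9 2 8 6 10 15 12 4 14 11 1)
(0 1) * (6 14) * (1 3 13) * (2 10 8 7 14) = (0 3 13 1)(2 10 8 7 14 6) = [3, 0, 10, 13, 4, 5, 2, 14, 7, 9, 8, 11, 12, 1, 6]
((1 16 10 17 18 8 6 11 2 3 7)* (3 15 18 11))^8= ((1 16 10 17 11 2 15 18 8 6 3 7))^8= (1 8 11)(2 16 6)(3 15 10)(7 18 17)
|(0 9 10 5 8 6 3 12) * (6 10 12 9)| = 15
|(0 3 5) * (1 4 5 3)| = |(0 1 4 5)| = 4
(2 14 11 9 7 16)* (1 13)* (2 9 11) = [0, 13, 14, 3, 4, 5, 6, 16, 8, 7, 10, 11, 12, 1, 2, 15, 9] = (1 13)(2 14)(7 16 9)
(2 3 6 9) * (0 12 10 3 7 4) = (0 12 10 3 6 9 2 7 4) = [12, 1, 7, 6, 0, 5, 9, 4, 8, 2, 3, 11, 10]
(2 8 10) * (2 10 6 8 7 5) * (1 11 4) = (1 11 4)(2 7 5)(6 8) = [0, 11, 7, 3, 1, 2, 8, 5, 6, 9, 10, 4]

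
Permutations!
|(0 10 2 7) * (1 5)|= |(0 10 2 7)(1 5)|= 4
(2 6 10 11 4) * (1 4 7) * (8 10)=[0, 4, 6, 3, 2, 5, 8, 1, 10, 9, 11, 7]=(1 4 2 6 8 10 11 7)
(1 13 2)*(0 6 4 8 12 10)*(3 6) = (0 3 6 4 8 12 10)(1 13 2) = [3, 13, 1, 6, 8, 5, 4, 7, 12, 9, 0, 11, 10, 2]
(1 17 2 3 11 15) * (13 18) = (1 17 2 3 11 15)(13 18) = [0, 17, 3, 11, 4, 5, 6, 7, 8, 9, 10, 15, 12, 18, 14, 1, 16, 2, 13]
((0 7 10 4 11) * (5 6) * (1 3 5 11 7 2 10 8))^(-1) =(0 11 6 5 3 1 8 7 4 10 2)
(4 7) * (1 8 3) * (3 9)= (1 8 9 3)(4 7)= [0, 8, 2, 1, 7, 5, 6, 4, 9, 3]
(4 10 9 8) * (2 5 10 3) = [0, 1, 5, 2, 3, 10, 6, 7, 4, 8, 9] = (2 5 10 9 8 4 3)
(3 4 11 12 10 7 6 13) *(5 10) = (3 4 11 12 5 10 7 6 13) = [0, 1, 2, 4, 11, 10, 13, 6, 8, 9, 7, 12, 5, 3]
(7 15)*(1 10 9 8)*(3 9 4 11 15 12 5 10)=(1 3 9 8)(4 11 15 7 12 5 10)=[0, 3, 2, 9, 11, 10, 6, 12, 1, 8, 4, 15, 5, 13, 14, 7]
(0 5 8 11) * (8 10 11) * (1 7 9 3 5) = (0 1 7 9 3 5 10 11) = [1, 7, 2, 5, 4, 10, 6, 9, 8, 3, 11, 0]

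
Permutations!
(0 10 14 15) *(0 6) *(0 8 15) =[10, 1, 2, 3, 4, 5, 8, 7, 15, 9, 14, 11, 12, 13, 0, 6] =(0 10 14)(6 8 15)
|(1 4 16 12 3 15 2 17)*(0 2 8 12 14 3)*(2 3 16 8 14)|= 11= |(0 3 15 14 16 2 17 1 4 8 12)|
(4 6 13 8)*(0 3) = [3, 1, 2, 0, 6, 5, 13, 7, 4, 9, 10, 11, 12, 8] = (0 3)(4 6 13 8)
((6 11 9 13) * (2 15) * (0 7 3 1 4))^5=((0 7 3 1 4)(2 15)(6 11 9 13))^5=(2 15)(6 11 9 13)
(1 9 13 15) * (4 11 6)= (1 9 13 15)(4 11 6)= [0, 9, 2, 3, 11, 5, 4, 7, 8, 13, 10, 6, 12, 15, 14, 1]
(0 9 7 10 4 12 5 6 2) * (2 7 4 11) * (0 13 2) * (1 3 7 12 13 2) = (0 9 4 13 1 3 7 10 11)(5 6 12) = [9, 3, 2, 7, 13, 6, 12, 10, 8, 4, 11, 0, 5, 1]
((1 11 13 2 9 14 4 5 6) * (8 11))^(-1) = ((1 8 11 13 2 9 14 4 5 6))^(-1) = (1 6 5 4 14 9 2 13 11 8)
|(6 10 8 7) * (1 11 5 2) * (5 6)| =8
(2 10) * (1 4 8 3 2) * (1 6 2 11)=(1 4 8 3 11)(2 10 6)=[0, 4, 10, 11, 8, 5, 2, 7, 3, 9, 6, 1]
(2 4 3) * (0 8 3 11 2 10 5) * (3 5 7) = (0 8 5)(2 4 11)(3 10 7) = [8, 1, 4, 10, 11, 0, 6, 3, 5, 9, 7, 2]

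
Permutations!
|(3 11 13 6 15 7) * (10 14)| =6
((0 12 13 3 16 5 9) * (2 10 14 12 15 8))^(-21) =(0 2 12 16)(3 9 8 14)(5 15 10 13)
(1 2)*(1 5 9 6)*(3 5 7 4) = (1 2 7 4 3 5 9 6) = [0, 2, 7, 5, 3, 9, 1, 4, 8, 6]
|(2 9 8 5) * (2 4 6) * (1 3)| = 6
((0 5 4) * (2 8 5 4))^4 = (2 8 5)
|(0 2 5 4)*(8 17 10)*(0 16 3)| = 6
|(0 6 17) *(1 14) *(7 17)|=|(0 6 7 17)(1 14)|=4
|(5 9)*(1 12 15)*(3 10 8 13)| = |(1 12 15)(3 10 8 13)(5 9)| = 12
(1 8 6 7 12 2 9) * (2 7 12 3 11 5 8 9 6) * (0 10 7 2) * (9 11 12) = (0 10 7 3 12 2 6 9 1 11 5 8) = [10, 11, 6, 12, 4, 8, 9, 3, 0, 1, 7, 5, 2]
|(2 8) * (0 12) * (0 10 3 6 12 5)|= |(0 5)(2 8)(3 6 12 10)|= 4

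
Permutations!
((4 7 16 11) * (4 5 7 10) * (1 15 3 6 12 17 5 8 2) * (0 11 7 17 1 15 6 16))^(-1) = (0 7 16 3 15 2 8 11)(1 12 6)(4 10)(5 17)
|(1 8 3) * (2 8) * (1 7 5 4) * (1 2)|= |(2 8 3 7 5 4)|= 6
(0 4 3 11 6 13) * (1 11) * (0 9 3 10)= (0 4 10)(1 11 6 13 9 3)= [4, 11, 2, 1, 10, 5, 13, 7, 8, 3, 0, 6, 12, 9]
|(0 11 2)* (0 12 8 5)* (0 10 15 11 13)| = 14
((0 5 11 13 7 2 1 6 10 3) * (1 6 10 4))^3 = ((0 5 11 13 7 2 6 4 1 10 3))^3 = (0 13 6 10 5 7 4 3 11 2 1)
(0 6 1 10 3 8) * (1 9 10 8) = (0 6 9 10 3 1 8) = [6, 8, 2, 1, 4, 5, 9, 7, 0, 10, 3]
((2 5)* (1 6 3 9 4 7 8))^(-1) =((1 6 3 9 4 7 8)(2 5))^(-1) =(1 8 7 4 9 3 6)(2 5)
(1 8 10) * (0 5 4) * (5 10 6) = (0 10 1 8 6 5 4) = [10, 8, 2, 3, 0, 4, 5, 7, 6, 9, 1]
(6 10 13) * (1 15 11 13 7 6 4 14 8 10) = (1 15 11 13 4 14 8 10 7 6) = [0, 15, 2, 3, 14, 5, 1, 6, 10, 9, 7, 13, 12, 4, 8, 11]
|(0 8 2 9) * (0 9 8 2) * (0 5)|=4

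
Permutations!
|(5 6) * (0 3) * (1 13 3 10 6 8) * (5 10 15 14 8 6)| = 21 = |(0 15 14 8 1 13 3)(5 6 10)|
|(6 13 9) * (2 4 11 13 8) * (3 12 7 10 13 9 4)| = 11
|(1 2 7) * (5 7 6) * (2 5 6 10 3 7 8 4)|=|(1 5 8 4 2 10 3 7)|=8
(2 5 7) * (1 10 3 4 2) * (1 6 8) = (1 10 3 4 2 5 7 6 8) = [0, 10, 5, 4, 2, 7, 8, 6, 1, 9, 3]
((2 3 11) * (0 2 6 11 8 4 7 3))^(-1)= (0 2)(3 7 4 8)(6 11)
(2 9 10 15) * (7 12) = [0, 1, 9, 3, 4, 5, 6, 12, 8, 10, 15, 11, 7, 13, 14, 2] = (2 9 10 15)(7 12)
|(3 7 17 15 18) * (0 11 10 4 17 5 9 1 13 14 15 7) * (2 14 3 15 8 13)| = 14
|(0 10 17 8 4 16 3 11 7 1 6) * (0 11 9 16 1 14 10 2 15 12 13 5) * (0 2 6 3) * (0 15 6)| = |(1 3 9 16 15 12 13 5 2 6 11 7 14 10 17 8 4)| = 17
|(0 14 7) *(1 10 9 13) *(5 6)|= 12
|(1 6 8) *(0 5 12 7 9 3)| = |(0 5 12 7 9 3)(1 6 8)| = 6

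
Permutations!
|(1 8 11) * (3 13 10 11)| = 6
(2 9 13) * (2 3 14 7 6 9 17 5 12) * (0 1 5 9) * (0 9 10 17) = (0 1 5 12 2)(3 14 7 6 9 13)(10 17) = [1, 5, 0, 14, 4, 12, 9, 6, 8, 13, 17, 11, 2, 3, 7, 15, 16, 10]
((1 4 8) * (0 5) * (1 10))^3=((0 5)(1 4 8 10))^3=(0 5)(1 10 8 4)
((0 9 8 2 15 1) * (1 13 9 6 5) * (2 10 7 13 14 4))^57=(0 6 5 1)(2 15 14 4)(7 9 10 13 8)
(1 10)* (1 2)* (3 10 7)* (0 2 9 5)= (0 2 1 7 3 10 9 5)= [2, 7, 1, 10, 4, 0, 6, 3, 8, 5, 9]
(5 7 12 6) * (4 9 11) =(4 9 11)(5 7 12 6) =[0, 1, 2, 3, 9, 7, 5, 12, 8, 11, 10, 4, 6]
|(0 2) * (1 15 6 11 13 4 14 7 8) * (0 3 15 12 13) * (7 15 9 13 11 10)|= |(0 2 3 9 13 4 14 15 6 10 7 8 1 12 11)|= 15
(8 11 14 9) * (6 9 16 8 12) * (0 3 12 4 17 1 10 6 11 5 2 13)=(0 3 12 11 14 16 8 5 2 13)(1 10 6 9 4 17)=[3, 10, 13, 12, 17, 2, 9, 7, 5, 4, 6, 14, 11, 0, 16, 15, 8, 1]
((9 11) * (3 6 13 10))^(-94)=(3 13)(6 10)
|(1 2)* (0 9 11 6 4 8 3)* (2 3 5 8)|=|(0 9 11 6 4 2 1 3)(5 8)|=8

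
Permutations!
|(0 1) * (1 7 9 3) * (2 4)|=10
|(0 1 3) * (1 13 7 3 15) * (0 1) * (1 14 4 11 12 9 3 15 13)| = |(0 1 13 7 15)(3 14 4 11 12 9)| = 30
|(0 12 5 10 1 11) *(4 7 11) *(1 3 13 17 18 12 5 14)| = 13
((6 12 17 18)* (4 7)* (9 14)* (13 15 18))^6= (18)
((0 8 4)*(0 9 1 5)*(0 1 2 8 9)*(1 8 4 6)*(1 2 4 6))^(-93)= (9)(2 6)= ((0 9 4)(1 5 8)(2 6))^(-93)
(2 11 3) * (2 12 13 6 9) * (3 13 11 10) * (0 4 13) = [4, 1, 10, 12, 13, 5, 9, 7, 8, 2, 3, 0, 11, 6] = (0 4 13 6 9 2 10 3 12 11)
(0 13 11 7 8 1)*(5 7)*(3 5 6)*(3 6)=(0 13 11 3 5 7 8 1)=[13, 0, 2, 5, 4, 7, 6, 8, 1, 9, 10, 3, 12, 11]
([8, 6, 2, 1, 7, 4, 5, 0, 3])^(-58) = [4, 8, 2, 0, 6, 1, 3, 5, 7]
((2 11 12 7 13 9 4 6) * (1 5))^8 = ((1 5)(2 11 12 7 13 9 4 6))^8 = (13)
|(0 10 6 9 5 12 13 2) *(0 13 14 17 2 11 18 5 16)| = 40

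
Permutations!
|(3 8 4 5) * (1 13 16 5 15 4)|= 6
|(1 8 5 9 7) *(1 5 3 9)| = 6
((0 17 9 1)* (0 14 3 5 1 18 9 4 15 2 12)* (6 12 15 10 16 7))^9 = (0 17 4 10 16 7 6 12)(1 14 3 5)(2 15)(9 18)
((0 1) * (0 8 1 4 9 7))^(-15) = ((0 4 9 7)(1 8))^(-15) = (0 4 9 7)(1 8)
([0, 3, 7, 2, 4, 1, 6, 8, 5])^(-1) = (1 5 8 7 2 3)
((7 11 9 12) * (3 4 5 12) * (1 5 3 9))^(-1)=(1 11 7 12 5)(3 4)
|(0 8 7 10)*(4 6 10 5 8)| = |(0 4 6 10)(5 8 7)| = 12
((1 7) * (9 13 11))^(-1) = (1 7)(9 11 13)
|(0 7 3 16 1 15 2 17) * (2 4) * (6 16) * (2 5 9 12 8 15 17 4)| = |(0 7 3 6 16 1 17)(2 4 5 9 12 8 15)| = 7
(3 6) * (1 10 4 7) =(1 10 4 7)(3 6) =[0, 10, 2, 6, 7, 5, 3, 1, 8, 9, 4]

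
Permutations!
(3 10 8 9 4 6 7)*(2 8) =(2 8 9 4 6 7 3 10) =[0, 1, 8, 10, 6, 5, 7, 3, 9, 4, 2]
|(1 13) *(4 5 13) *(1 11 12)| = 6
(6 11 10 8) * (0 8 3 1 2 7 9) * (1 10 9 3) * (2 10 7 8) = (0 2 8 6 11 9)(1 10)(3 7) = [2, 10, 8, 7, 4, 5, 11, 3, 6, 0, 1, 9]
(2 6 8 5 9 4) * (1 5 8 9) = (1 5)(2 6 9 4) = [0, 5, 6, 3, 2, 1, 9, 7, 8, 4]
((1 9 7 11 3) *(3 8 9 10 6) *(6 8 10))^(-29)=(1 6 3)(7 11 10 8 9)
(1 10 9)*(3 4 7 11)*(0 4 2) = (0 4 7 11 3 2)(1 10 9) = [4, 10, 0, 2, 7, 5, 6, 11, 8, 1, 9, 3]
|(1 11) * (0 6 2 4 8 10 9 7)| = 8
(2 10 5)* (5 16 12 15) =(2 10 16 12 15 5) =[0, 1, 10, 3, 4, 2, 6, 7, 8, 9, 16, 11, 15, 13, 14, 5, 12]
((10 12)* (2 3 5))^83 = (2 5 3)(10 12)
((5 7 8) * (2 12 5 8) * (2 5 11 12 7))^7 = ((2 7 5)(11 12))^7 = (2 7 5)(11 12)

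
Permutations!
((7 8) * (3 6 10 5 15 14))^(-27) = ((3 6 10 5 15 14)(7 8))^(-27) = (3 5)(6 15)(7 8)(10 14)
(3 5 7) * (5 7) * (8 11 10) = [0, 1, 2, 7, 4, 5, 6, 3, 11, 9, 8, 10] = (3 7)(8 11 10)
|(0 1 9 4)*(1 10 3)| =|(0 10 3 1 9 4)| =6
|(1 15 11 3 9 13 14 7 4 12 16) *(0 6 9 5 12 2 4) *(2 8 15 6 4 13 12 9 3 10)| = 70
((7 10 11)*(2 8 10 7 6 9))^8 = (2 10 6)(8 11 9)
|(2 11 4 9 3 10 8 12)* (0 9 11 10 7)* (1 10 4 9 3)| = 24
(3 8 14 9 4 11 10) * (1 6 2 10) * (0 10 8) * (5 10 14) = (0 14 9 4 11 1 6 2 8 5 10 3) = [14, 6, 8, 0, 11, 10, 2, 7, 5, 4, 3, 1, 12, 13, 9]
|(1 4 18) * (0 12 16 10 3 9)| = 6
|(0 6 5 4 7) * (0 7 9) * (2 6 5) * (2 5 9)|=4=|(0 9)(2 6 5 4)|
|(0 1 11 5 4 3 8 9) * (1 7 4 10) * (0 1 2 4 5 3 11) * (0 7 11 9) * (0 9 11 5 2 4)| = 11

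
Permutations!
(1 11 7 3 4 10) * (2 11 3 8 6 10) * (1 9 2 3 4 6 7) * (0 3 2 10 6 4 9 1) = [3, 9, 11, 4, 2, 5, 6, 8, 7, 10, 1, 0] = (0 3 4 2 11)(1 9 10)(7 8)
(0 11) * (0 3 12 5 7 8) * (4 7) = (0 11 3 12 5 4 7 8) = [11, 1, 2, 12, 7, 4, 6, 8, 0, 9, 10, 3, 5]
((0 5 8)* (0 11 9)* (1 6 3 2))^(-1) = (0 9 11 8 5)(1 2 3 6)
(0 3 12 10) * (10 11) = [3, 1, 2, 12, 4, 5, 6, 7, 8, 9, 0, 10, 11] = (0 3 12 11 10)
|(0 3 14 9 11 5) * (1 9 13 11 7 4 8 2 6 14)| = |(0 3 1 9 7 4 8 2 6 14 13 11 5)| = 13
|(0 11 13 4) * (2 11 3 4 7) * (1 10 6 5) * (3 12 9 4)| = 4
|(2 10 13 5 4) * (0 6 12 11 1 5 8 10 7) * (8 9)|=|(0 6 12 11 1 5 4 2 7)(8 10 13 9)|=36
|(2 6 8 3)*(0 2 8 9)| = 4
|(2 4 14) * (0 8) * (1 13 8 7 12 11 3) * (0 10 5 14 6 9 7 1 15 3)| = 14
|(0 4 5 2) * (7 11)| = |(0 4 5 2)(7 11)| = 4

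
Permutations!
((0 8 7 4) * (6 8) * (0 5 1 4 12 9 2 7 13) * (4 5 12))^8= (13)(2 12 7 9 4)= ((0 6 8 13)(1 5)(2 7 4 12 9))^8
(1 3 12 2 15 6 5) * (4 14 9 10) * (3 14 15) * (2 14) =(1 2 3 12 14 9 10 4 15 6 5) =[0, 2, 3, 12, 15, 1, 5, 7, 8, 10, 4, 11, 14, 13, 9, 6]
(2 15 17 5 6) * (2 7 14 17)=(2 15)(5 6 7 14 17)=[0, 1, 15, 3, 4, 6, 7, 14, 8, 9, 10, 11, 12, 13, 17, 2, 16, 5]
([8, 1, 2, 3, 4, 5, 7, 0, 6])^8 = [0, 1, 2, 3, 4, 5, 6, 7, 8]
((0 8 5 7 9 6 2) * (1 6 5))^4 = ((0 8 1 6 2)(5 7 9))^4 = (0 2 6 1 8)(5 7 9)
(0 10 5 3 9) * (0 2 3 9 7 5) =(0 10)(2 3 7 5 9) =[10, 1, 3, 7, 4, 9, 6, 5, 8, 2, 0]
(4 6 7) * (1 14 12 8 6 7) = (1 14 12 8 6)(4 7) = [0, 14, 2, 3, 7, 5, 1, 4, 6, 9, 10, 11, 8, 13, 12]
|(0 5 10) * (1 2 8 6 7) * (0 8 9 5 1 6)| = 14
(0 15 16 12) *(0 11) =(0 15 16 12 11) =[15, 1, 2, 3, 4, 5, 6, 7, 8, 9, 10, 0, 11, 13, 14, 16, 12]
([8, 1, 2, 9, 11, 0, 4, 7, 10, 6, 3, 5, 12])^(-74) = [11, 1, 2, 8, 9, 4, 3, 7, 5, 10, 0, 6, 12]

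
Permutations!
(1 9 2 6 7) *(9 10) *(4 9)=(1 10 4 9 2 6 7)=[0, 10, 6, 3, 9, 5, 7, 1, 8, 2, 4]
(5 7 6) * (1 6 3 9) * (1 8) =(1 6 5 7 3 9 8) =[0, 6, 2, 9, 4, 7, 5, 3, 1, 8]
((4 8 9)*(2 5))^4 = ((2 5)(4 8 9))^4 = (4 8 9)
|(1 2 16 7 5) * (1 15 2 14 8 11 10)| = 5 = |(1 14 8 11 10)(2 16 7 5 15)|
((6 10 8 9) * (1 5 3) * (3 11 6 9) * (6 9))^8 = ((1 5 11 9 6 10 8 3))^8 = (11)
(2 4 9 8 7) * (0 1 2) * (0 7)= [1, 2, 4, 3, 9, 5, 6, 7, 0, 8]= (0 1 2 4 9 8)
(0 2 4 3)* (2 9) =(0 9 2 4 3) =[9, 1, 4, 0, 3, 5, 6, 7, 8, 2]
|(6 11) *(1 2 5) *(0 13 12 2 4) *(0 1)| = 10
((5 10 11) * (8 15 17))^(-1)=(5 11 10)(8 17 15)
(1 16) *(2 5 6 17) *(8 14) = (1 16)(2 5 6 17)(8 14) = [0, 16, 5, 3, 4, 6, 17, 7, 14, 9, 10, 11, 12, 13, 8, 15, 1, 2]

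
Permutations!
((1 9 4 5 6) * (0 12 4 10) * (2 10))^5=(0 1 12 9 4 2 5 10 6)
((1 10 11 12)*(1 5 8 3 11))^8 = ((1 10)(3 11 12 5 8))^8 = (3 5 11 8 12)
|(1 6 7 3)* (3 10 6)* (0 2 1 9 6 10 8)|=8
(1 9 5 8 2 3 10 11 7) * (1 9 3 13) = (1 3 10 11 7 9 5 8 2 13) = [0, 3, 13, 10, 4, 8, 6, 9, 2, 5, 11, 7, 12, 1]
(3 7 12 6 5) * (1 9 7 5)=[0, 9, 2, 5, 4, 3, 1, 12, 8, 7, 10, 11, 6]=(1 9 7 12 6)(3 5)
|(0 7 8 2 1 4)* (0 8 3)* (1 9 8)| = 6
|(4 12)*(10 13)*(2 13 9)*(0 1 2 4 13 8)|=|(0 1 2 8)(4 12 13 10 9)|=20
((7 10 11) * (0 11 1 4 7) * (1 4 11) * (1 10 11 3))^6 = (0 10 4 7 11)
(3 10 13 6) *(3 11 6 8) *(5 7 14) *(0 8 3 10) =(0 8 10 13 3)(5 7 14)(6 11) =[8, 1, 2, 0, 4, 7, 11, 14, 10, 9, 13, 6, 12, 3, 5]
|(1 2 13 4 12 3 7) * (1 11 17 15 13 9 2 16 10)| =24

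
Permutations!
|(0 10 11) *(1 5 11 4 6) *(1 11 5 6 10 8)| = |(0 8 1 6 11)(4 10)| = 10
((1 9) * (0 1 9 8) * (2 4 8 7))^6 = ((9)(0 1 7 2 4 8))^6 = (9)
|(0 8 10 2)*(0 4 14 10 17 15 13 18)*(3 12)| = 12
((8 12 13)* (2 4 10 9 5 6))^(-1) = ((2 4 10 9 5 6)(8 12 13))^(-1) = (2 6 5 9 10 4)(8 13 12)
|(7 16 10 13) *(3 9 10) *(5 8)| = |(3 9 10 13 7 16)(5 8)| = 6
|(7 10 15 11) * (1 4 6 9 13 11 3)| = |(1 4 6 9 13 11 7 10 15 3)| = 10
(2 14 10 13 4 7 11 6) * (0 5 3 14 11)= [5, 1, 11, 14, 7, 3, 2, 0, 8, 9, 13, 6, 12, 4, 10]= (0 5 3 14 10 13 4 7)(2 11 6)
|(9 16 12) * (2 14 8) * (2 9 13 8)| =|(2 14)(8 9 16 12 13)| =10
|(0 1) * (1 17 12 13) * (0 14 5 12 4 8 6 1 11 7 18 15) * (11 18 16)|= 12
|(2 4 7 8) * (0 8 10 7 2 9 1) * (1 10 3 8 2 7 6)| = 10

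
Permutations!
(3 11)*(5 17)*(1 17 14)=[0, 17, 2, 11, 4, 14, 6, 7, 8, 9, 10, 3, 12, 13, 1, 15, 16, 5]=(1 17 5 14)(3 11)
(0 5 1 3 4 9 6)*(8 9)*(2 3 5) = (0 2 3 4 8 9 6)(1 5) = [2, 5, 3, 4, 8, 1, 0, 7, 9, 6]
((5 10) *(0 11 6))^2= ((0 11 6)(5 10))^2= (0 6 11)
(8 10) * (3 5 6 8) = (3 5 6 8 10) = [0, 1, 2, 5, 4, 6, 8, 7, 10, 9, 3]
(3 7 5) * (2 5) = (2 5 3 7) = [0, 1, 5, 7, 4, 3, 6, 2]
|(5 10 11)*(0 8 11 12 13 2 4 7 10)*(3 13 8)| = |(0 3 13 2 4 7 10 12 8 11 5)| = 11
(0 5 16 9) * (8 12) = [5, 1, 2, 3, 4, 16, 6, 7, 12, 0, 10, 11, 8, 13, 14, 15, 9] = (0 5 16 9)(8 12)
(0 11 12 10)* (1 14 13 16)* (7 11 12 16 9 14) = (0 12 10)(1 7 11 16)(9 14 13) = [12, 7, 2, 3, 4, 5, 6, 11, 8, 14, 0, 16, 10, 9, 13, 15, 1]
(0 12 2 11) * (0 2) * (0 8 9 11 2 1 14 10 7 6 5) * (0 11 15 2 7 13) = (0 12 8 9 15 2 7 6 5 11 1 14 10 13) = [12, 14, 7, 3, 4, 11, 5, 6, 9, 15, 13, 1, 8, 0, 10, 2]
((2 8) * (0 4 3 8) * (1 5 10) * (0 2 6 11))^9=((0 4 3 8 6 11)(1 5 10))^9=(0 8)(3 11)(4 6)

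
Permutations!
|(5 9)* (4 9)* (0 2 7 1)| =|(0 2 7 1)(4 9 5)| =12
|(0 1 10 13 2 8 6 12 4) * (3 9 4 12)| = 10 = |(0 1 10 13 2 8 6 3 9 4)|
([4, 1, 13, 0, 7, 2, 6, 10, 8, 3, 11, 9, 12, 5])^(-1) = (0 3 9 11 10 7 4)(2 5 13)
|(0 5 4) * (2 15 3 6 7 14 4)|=|(0 5 2 15 3 6 7 14 4)|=9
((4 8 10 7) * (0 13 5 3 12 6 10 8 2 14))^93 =(0 6 14 12 2 3 4 5 7 13 10)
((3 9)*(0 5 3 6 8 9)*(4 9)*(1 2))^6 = (4 6)(8 9)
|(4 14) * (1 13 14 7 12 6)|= 7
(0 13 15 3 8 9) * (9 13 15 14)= [15, 1, 2, 8, 4, 5, 6, 7, 13, 0, 10, 11, 12, 14, 9, 3]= (0 15 3 8 13 14 9)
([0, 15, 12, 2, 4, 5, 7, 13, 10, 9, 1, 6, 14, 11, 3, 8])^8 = [0, 1, 2, 3, 4, 5, 6, 7, 8, 9, 10, 11, 12, 13, 14, 15]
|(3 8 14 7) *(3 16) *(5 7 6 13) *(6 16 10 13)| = 4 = |(3 8 14 16)(5 7 10 13)|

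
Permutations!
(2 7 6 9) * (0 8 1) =(0 8 1)(2 7 6 9) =[8, 0, 7, 3, 4, 5, 9, 6, 1, 2]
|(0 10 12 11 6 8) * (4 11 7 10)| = 15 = |(0 4 11 6 8)(7 10 12)|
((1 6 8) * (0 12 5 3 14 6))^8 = (14)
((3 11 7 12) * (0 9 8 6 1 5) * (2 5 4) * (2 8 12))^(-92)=(0 11)(2 12)(3 5)(7 9)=((0 9 12 3 11 7 2 5)(1 4 8 6))^(-92)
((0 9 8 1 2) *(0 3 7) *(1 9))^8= (9)(0 3 1 7 2)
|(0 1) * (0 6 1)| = |(1 6)| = 2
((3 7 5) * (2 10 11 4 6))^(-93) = ((2 10 11 4 6)(3 7 5))^(-93) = (2 11 6 10 4)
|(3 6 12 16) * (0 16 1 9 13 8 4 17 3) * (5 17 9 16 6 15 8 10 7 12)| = |(0 6 5 17 3 15 8 4 9 13 10 7 12 1 16)| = 15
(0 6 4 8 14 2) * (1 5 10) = [6, 5, 0, 3, 8, 10, 4, 7, 14, 9, 1, 11, 12, 13, 2] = (0 6 4 8 14 2)(1 5 10)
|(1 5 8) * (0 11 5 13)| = |(0 11 5 8 1 13)| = 6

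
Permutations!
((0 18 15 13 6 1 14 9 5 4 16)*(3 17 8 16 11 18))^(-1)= (0 16 8 17 3)(1 6 13 15 18 11 4 5 9 14)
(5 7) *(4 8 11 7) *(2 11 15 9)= (2 11 7 5 4 8 15 9)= [0, 1, 11, 3, 8, 4, 6, 5, 15, 2, 10, 7, 12, 13, 14, 9]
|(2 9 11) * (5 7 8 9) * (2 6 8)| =12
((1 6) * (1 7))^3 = ((1 6 7))^3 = (7)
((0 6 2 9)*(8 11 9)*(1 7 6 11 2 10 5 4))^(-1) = (0 9 11)(1 4 5 10 6 7)(2 8)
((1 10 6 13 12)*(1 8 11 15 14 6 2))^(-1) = ((1 10 2)(6 13 12 8 11 15 14))^(-1) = (1 2 10)(6 14 15 11 8 12 13)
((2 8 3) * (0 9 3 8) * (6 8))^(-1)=((0 9 3 2)(6 8))^(-1)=(0 2 3 9)(6 8)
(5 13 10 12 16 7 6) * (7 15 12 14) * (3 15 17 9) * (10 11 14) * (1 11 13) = (1 11 14 7 6 5)(3 15 12 16 17 9) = [0, 11, 2, 15, 4, 1, 5, 6, 8, 3, 10, 14, 16, 13, 7, 12, 17, 9]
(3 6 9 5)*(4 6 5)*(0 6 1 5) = (0 6 9 4 1 5 3) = [6, 5, 2, 0, 1, 3, 9, 7, 8, 4]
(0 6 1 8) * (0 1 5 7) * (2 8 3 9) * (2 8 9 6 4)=[4, 3, 9, 6, 2, 7, 5, 0, 1, 8]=(0 4 2 9 8 1 3 6 5 7)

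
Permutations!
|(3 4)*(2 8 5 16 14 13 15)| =|(2 8 5 16 14 13 15)(3 4)| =14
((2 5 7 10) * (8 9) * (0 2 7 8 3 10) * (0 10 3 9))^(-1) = (0 8 5 2)(7 10)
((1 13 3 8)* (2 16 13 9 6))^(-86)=(1 6 16 3)(2 13 8 9)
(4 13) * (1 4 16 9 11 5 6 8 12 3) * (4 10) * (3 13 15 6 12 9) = [0, 10, 2, 1, 15, 12, 8, 7, 9, 11, 4, 5, 13, 16, 14, 6, 3] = (1 10 4 15 6 8 9 11 5 12 13 16 3)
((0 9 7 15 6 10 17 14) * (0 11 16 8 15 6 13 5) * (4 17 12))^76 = ((0 9 7 6 10 12 4 17 14 11 16 8 15 13 5))^76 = (0 9 7 6 10 12 4 17 14 11 16 8 15 13 5)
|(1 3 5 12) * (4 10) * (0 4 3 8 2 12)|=20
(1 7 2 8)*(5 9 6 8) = (1 7 2 5 9 6 8) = [0, 7, 5, 3, 4, 9, 8, 2, 1, 6]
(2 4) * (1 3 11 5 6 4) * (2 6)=(1 3 11 5 2)(4 6)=[0, 3, 1, 11, 6, 2, 4, 7, 8, 9, 10, 5]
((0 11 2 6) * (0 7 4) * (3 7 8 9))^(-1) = (0 4 7 3 9 8 6 2 11)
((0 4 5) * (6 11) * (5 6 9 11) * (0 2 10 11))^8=(11)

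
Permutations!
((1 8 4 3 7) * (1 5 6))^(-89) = (1 4 7 6 8 3 5)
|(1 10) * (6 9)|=2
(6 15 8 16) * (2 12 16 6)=(2 12 16)(6 15 8)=[0, 1, 12, 3, 4, 5, 15, 7, 6, 9, 10, 11, 16, 13, 14, 8, 2]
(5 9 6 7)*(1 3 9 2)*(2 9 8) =[0, 3, 1, 8, 4, 9, 7, 5, 2, 6] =(1 3 8 2)(5 9 6 7)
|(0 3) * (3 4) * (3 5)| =|(0 4 5 3)| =4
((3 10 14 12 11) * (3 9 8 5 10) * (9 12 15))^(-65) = ((5 10 14 15 9 8)(11 12))^(-65) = (5 10 14 15 9 8)(11 12)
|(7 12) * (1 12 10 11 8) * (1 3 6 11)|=|(1 12 7 10)(3 6 11 8)|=4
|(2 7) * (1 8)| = 2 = |(1 8)(2 7)|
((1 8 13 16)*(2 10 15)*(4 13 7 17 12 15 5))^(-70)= (1 7 12 2 5 13)(4 16 8 17 15 10)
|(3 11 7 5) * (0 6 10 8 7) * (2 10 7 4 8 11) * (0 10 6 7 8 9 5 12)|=42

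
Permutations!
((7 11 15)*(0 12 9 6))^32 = (7 15 11)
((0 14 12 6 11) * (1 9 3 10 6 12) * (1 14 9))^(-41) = (14)(0 9 3 10 6 11)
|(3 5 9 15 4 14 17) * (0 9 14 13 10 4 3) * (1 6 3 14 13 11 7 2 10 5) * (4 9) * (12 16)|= 30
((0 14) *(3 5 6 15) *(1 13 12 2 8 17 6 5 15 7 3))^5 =(0 14)(1 17)(2 3)(6 13)(7 12)(8 15)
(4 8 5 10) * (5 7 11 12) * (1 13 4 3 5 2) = (1 13 4 8 7 11 12 2)(3 5 10) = [0, 13, 1, 5, 8, 10, 6, 11, 7, 9, 3, 12, 2, 4]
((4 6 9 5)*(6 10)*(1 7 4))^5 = ((1 7 4 10 6 9 5))^5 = (1 9 10 7 5 6 4)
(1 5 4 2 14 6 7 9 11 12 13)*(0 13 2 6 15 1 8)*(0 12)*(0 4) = (0 13 8 12 2 14 15 1 5)(4 6 7 9 11) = [13, 5, 14, 3, 6, 0, 7, 9, 12, 11, 10, 4, 2, 8, 15, 1]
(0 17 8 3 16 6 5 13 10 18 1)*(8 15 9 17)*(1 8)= [1, 0, 2, 16, 4, 13, 5, 7, 3, 17, 18, 11, 12, 10, 14, 9, 6, 15, 8]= (0 1)(3 16 6 5 13 10 18 8)(9 17 15)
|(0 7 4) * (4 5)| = |(0 7 5 4)| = 4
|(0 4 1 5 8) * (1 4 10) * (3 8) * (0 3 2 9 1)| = 4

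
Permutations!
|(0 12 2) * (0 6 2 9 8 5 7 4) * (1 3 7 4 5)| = |(0 12 9 8 1 3 7 5 4)(2 6)| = 18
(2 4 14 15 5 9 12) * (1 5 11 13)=(1 5 9 12 2 4 14 15 11 13)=[0, 5, 4, 3, 14, 9, 6, 7, 8, 12, 10, 13, 2, 1, 15, 11]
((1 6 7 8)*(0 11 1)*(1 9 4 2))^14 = ((0 11 9 4 2 1 6 7 8))^14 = (0 1 11 6 9 7 4 8 2)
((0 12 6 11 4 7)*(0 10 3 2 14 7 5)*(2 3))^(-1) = (0 5 4 11 6 12)(2 10 7 14)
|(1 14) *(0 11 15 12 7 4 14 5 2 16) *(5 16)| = 18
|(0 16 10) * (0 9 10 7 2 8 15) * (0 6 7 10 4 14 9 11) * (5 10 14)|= 40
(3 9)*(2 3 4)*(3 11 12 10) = (2 11 12 10 3 9 4) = [0, 1, 11, 9, 2, 5, 6, 7, 8, 4, 3, 12, 10]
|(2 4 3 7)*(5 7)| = |(2 4 3 5 7)| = 5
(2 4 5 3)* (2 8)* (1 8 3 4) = (1 8 2)(4 5) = [0, 8, 1, 3, 5, 4, 6, 7, 2]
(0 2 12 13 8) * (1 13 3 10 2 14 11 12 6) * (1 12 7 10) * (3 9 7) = [14, 13, 6, 1, 4, 5, 12, 10, 0, 7, 2, 3, 9, 8, 11] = (0 14 11 3 1 13 8)(2 6 12 9 7 10)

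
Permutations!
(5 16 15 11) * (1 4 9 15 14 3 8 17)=(1 4 9 15 11 5 16 14 3 8 17)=[0, 4, 2, 8, 9, 16, 6, 7, 17, 15, 10, 5, 12, 13, 3, 11, 14, 1]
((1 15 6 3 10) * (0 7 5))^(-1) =((0 7 5)(1 15 6 3 10))^(-1) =(0 5 7)(1 10 3 6 15)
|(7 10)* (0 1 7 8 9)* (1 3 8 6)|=4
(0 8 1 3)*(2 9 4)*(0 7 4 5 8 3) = (0 3 7 4 2 9 5 8 1) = [3, 0, 9, 7, 2, 8, 6, 4, 1, 5]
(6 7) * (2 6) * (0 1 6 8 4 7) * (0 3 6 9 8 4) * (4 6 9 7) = [1, 7, 6, 9, 4, 5, 3, 2, 0, 8] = (0 1 7 2 6 3 9 8)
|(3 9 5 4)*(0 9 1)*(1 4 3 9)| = 4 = |(0 1)(3 4 9 5)|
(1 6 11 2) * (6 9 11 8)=[0, 9, 1, 3, 4, 5, 8, 7, 6, 11, 10, 2]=(1 9 11 2)(6 8)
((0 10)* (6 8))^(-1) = ((0 10)(6 8))^(-1) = (0 10)(6 8)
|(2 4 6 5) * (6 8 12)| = |(2 4 8 12 6 5)| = 6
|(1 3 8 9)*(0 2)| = 4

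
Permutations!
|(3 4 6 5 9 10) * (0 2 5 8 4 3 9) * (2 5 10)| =6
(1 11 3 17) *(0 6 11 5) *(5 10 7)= (0 6 11 3 17 1 10 7 5)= [6, 10, 2, 17, 4, 0, 11, 5, 8, 9, 7, 3, 12, 13, 14, 15, 16, 1]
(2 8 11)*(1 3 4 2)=(1 3 4 2 8 11)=[0, 3, 8, 4, 2, 5, 6, 7, 11, 9, 10, 1]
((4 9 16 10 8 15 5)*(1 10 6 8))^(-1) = (1 10)(4 5 15 8 6 16 9)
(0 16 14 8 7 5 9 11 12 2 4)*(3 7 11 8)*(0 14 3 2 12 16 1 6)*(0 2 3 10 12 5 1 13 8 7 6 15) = (0 13 8 11 16 10 12 5 9 7 1 15)(2 4 14 3 6) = [13, 15, 4, 6, 14, 9, 2, 1, 11, 7, 12, 16, 5, 8, 3, 0, 10]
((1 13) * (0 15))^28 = ((0 15)(1 13))^28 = (15)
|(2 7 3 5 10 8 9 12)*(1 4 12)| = |(1 4 12 2 7 3 5 10 8 9)| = 10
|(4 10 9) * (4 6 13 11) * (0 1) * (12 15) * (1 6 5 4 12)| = |(0 6 13 11 12 15 1)(4 10 9 5)| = 28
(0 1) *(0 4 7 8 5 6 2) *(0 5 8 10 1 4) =(0 4 7 10 1)(2 5 6) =[4, 0, 5, 3, 7, 6, 2, 10, 8, 9, 1]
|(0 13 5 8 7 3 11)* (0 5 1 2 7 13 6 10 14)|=|(0 6 10 14)(1 2 7 3 11 5 8 13)|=8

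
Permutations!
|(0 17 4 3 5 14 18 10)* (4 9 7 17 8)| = 24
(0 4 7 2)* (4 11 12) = (0 11 12 4 7 2) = [11, 1, 0, 3, 7, 5, 6, 2, 8, 9, 10, 12, 4]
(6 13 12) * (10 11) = (6 13 12)(10 11) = [0, 1, 2, 3, 4, 5, 13, 7, 8, 9, 11, 10, 6, 12]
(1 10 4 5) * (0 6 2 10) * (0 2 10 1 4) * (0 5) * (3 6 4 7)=(0 4)(1 2)(3 6 10 5 7)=[4, 2, 1, 6, 0, 7, 10, 3, 8, 9, 5]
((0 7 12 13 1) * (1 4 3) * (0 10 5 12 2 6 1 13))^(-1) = (0 12 5 10 1 6 2 7)(3 4 13)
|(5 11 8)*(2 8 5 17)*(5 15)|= 3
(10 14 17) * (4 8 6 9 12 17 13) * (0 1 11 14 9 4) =[1, 11, 2, 3, 8, 5, 4, 7, 6, 12, 9, 14, 17, 0, 13, 15, 16, 10] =(0 1 11 14 13)(4 8 6)(9 12 17 10)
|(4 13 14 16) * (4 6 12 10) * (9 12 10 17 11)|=12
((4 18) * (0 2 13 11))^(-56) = (18) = ((0 2 13 11)(4 18))^(-56)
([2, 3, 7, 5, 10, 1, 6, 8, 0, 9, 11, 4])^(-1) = [8, 5, 0, 1, 11, 3, 6, 2, 7, 9, 4, 10]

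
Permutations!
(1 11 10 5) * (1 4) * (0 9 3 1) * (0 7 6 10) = (0 9 3 1 11)(4 7 6 10 5) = [9, 11, 2, 1, 7, 4, 10, 6, 8, 3, 5, 0]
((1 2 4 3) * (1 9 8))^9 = ((1 2 4 3 9 8))^9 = (1 3)(2 9)(4 8)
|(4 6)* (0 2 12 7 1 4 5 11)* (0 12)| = 14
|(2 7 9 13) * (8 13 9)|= |(2 7 8 13)|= 4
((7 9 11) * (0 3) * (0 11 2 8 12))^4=(0 9)(2 3)(7 12)(8 11)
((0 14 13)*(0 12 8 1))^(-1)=((0 14 13 12 8 1))^(-1)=(0 1 8 12 13 14)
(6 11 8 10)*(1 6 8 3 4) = [0, 6, 2, 4, 1, 5, 11, 7, 10, 9, 8, 3] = (1 6 11 3 4)(8 10)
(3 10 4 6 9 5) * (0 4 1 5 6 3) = (0 4 3 10 1 5)(6 9) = [4, 5, 2, 10, 3, 0, 9, 7, 8, 6, 1]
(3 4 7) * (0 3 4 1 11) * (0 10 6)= (0 3 1 11 10 6)(4 7)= [3, 11, 2, 1, 7, 5, 0, 4, 8, 9, 6, 10]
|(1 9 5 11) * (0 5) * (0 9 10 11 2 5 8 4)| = |(0 8 4)(1 10 11)(2 5)| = 6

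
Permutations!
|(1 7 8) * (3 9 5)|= 3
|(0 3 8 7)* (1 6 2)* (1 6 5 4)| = |(0 3 8 7)(1 5 4)(2 6)| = 12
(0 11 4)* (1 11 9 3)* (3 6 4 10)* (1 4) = [9, 11, 2, 4, 0, 5, 1, 7, 8, 6, 3, 10] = (0 9 6 1 11 10 3 4)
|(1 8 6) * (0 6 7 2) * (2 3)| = 7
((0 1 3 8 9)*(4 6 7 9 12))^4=(0 12 9 8 7 3 6 1 4)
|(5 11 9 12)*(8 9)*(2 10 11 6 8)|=15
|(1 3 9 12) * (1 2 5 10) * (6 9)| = 8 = |(1 3 6 9 12 2 5 10)|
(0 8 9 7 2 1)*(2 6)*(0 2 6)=[8, 2, 1, 3, 4, 5, 6, 0, 9, 7]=(0 8 9 7)(1 2)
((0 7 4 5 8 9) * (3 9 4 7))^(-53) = ((0 3 9)(4 5 8))^(-53) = (0 3 9)(4 5 8)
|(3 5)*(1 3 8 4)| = 5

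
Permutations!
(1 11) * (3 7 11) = [0, 3, 2, 7, 4, 5, 6, 11, 8, 9, 10, 1] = (1 3 7 11)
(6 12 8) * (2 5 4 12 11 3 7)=(2 5 4 12 8 6 11 3 7)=[0, 1, 5, 7, 12, 4, 11, 2, 6, 9, 10, 3, 8]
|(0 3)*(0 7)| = 3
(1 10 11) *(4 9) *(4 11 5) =(1 10 5 4 9 11) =[0, 10, 2, 3, 9, 4, 6, 7, 8, 11, 5, 1]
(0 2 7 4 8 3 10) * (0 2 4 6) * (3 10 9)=[4, 1, 7, 9, 8, 5, 0, 6, 10, 3, 2]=(0 4 8 10 2 7 6)(3 9)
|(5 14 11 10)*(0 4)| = 4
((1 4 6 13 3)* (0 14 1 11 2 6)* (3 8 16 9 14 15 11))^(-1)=(0 4 1 14 9 16 8 13 6 2 11 15)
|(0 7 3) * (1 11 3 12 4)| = |(0 7 12 4 1 11 3)| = 7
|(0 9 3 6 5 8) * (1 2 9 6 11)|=20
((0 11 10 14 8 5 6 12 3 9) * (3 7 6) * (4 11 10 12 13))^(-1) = (0 9 3 5 8 14 10)(4 13 6 7 12 11) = ((0 10 14 8 5 3 9)(4 11 12 7 6 13))^(-1)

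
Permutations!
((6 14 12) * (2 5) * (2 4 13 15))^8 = ((2 5 4 13 15)(6 14 12))^8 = (2 13 5 15 4)(6 12 14)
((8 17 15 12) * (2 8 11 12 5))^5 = (17)(11 12)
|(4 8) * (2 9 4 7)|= |(2 9 4 8 7)|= 5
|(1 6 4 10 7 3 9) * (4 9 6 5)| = |(1 5 4 10 7 3 6 9)| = 8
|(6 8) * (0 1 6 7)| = 5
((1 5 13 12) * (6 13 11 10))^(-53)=(1 10 12 11 13 5 6)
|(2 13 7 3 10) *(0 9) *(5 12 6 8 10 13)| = 6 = |(0 9)(2 5 12 6 8 10)(3 13 7)|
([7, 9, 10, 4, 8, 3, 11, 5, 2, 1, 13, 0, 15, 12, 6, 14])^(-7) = (0 10)(1 9)(2 11)(3 15)(4 14)(5 12)(6 8)(7 13)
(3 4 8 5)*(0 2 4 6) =(0 2 4 8 5 3 6) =[2, 1, 4, 6, 8, 3, 0, 7, 5]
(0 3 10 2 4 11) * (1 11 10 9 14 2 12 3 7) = (0 7 1 11)(2 4 10 12 3 9 14) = [7, 11, 4, 9, 10, 5, 6, 1, 8, 14, 12, 0, 3, 13, 2]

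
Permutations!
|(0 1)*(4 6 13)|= 6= |(0 1)(4 6 13)|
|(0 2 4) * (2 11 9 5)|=|(0 11 9 5 2 4)|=6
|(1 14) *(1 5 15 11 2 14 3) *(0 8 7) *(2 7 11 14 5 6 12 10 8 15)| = |(0 15 14 6 12 10 8 11 7)(1 3)(2 5)| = 18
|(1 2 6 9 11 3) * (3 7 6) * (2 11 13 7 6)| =8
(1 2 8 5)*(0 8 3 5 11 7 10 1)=[8, 2, 3, 5, 4, 0, 6, 10, 11, 9, 1, 7]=(0 8 11 7 10 1 2 3 5)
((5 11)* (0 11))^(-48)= (11)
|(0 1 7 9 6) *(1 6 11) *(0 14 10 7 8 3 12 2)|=12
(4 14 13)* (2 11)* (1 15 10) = (1 15 10)(2 11)(4 14 13) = [0, 15, 11, 3, 14, 5, 6, 7, 8, 9, 1, 2, 12, 4, 13, 10]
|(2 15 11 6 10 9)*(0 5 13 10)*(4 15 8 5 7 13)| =|(0 7 13 10 9 2 8 5 4 15 11 6)| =12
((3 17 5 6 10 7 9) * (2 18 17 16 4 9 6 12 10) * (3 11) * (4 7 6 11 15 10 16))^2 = ((2 18 17 5 12 16 7 11 3 4 9 15 10 6))^2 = (2 17 12 7 3 9 10)(4 15 6 18 5 16 11)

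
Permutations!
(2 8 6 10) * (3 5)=[0, 1, 8, 5, 4, 3, 10, 7, 6, 9, 2]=(2 8 6 10)(3 5)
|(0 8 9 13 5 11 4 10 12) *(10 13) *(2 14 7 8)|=8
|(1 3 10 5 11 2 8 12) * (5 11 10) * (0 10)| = |(0 10 11 2 8 12 1 3 5)| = 9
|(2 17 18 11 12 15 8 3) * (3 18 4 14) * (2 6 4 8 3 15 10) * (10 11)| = 10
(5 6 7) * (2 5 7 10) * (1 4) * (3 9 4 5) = (1 5 6 10 2 3 9 4) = [0, 5, 3, 9, 1, 6, 10, 7, 8, 4, 2]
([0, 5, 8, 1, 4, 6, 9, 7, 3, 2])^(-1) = [0, 3, 9, 8, 4, 1, 5, 7, 2, 6]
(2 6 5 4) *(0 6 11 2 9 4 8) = [6, 1, 11, 3, 9, 8, 5, 7, 0, 4, 10, 2] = (0 6 5 8)(2 11)(4 9)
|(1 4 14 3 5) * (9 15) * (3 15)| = 7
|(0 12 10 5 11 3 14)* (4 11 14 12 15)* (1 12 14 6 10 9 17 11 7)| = 33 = |(0 15 4 7 1 12 9 17 11 3 14)(5 6 10)|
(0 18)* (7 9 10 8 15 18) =(0 7 9 10 8 15 18) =[7, 1, 2, 3, 4, 5, 6, 9, 15, 10, 8, 11, 12, 13, 14, 18, 16, 17, 0]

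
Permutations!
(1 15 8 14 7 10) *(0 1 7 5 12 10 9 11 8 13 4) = (0 1 15 13 4)(5 12 10 7 9 11 8 14) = [1, 15, 2, 3, 0, 12, 6, 9, 14, 11, 7, 8, 10, 4, 5, 13]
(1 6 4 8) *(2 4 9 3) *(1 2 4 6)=(2 6 9 3 4 8)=[0, 1, 6, 4, 8, 5, 9, 7, 2, 3]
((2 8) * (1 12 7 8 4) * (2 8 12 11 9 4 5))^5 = ((1 11 9 4)(2 5)(7 12))^5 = (1 11 9 4)(2 5)(7 12)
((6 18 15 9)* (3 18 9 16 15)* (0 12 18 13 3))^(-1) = ((0 12 18)(3 13)(6 9)(15 16))^(-1) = (0 18 12)(3 13)(6 9)(15 16)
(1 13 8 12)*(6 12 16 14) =(1 13 8 16 14 6 12) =[0, 13, 2, 3, 4, 5, 12, 7, 16, 9, 10, 11, 1, 8, 6, 15, 14]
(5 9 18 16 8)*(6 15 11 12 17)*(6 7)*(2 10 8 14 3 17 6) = (2 10 8 5 9 18 16 14 3 17 7)(6 15 11 12) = [0, 1, 10, 17, 4, 9, 15, 2, 5, 18, 8, 12, 6, 13, 3, 11, 14, 7, 16]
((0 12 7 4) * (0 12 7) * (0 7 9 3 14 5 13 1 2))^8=(14)(4 7 12)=((0 9 3 14 5 13 1 2)(4 12 7))^8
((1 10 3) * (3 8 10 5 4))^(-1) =((1 5 4 3)(8 10))^(-1) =(1 3 4 5)(8 10)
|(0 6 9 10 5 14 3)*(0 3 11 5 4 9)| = |(0 6)(4 9 10)(5 14 11)| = 6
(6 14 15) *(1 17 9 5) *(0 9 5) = (0 9)(1 17 5)(6 14 15) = [9, 17, 2, 3, 4, 1, 14, 7, 8, 0, 10, 11, 12, 13, 15, 6, 16, 5]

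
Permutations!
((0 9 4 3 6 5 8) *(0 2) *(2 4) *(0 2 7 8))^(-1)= ((0 9 7 8 4 3 6 5))^(-1)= (0 5 6 3 4 8 7 9)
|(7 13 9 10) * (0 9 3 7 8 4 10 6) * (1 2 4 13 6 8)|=28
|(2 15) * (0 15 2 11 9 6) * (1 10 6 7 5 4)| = 10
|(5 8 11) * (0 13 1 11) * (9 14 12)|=6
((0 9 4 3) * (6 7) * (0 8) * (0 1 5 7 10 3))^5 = ((0 9 4)(1 5 7 6 10 3 8))^5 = (0 4 9)(1 3 6 5 8 10 7)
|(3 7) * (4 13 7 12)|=5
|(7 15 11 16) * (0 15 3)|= |(0 15 11 16 7 3)|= 6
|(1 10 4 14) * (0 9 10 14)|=4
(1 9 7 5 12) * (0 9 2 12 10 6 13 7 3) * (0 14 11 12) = [9, 2, 0, 14, 4, 10, 13, 5, 8, 3, 6, 12, 1, 7, 11] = (0 9 3 14 11 12 1 2)(5 10 6 13 7)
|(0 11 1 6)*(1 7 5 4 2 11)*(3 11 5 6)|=|(0 1 3 11 7 6)(2 5 4)|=6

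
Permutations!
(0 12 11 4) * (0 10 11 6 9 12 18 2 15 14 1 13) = [18, 13, 15, 3, 10, 5, 9, 7, 8, 12, 11, 4, 6, 0, 1, 14, 16, 17, 2] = (0 18 2 15 14 1 13)(4 10 11)(6 9 12)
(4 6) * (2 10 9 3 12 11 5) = (2 10 9 3 12 11 5)(4 6) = [0, 1, 10, 12, 6, 2, 4, 7, 8, 3, 9, 5, 11]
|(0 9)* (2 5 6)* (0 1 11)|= 12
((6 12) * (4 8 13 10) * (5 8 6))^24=(4 5 10 12 13 6 8)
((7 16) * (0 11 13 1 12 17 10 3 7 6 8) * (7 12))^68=(17)(0 7)(1 8)(6 13)(11 16)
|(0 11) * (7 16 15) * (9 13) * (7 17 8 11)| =14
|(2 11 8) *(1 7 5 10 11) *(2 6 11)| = |(1 7 5 10 2)(6 11 8)| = 15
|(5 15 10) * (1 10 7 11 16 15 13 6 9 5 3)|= 12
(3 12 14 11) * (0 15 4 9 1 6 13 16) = [15, 6, 2, 12, 9, 5, 13, 7, 8, 1, 10, 3, 14, 16, 11, 4, 0] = (0 15 4 9 1 6 13 16)(3 12 14 11)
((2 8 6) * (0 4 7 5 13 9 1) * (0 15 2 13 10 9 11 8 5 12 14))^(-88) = (0 7 14 4 12)(1 2 10)(5 9 15)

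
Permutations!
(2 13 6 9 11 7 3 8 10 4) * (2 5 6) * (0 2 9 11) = [2, 1, 13, 8, 5, 6, 11, 3, 10, 0, 4, 7, 12, 9] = (0 2 13 9)(3 8 10 4 5 6 11 7)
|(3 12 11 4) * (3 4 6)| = |(3 12 11 6)| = 4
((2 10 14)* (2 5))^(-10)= (2 14)(5 10)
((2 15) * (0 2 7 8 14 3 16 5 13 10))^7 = ((0 2 15 7 8 14 3 16 5 13 10))^7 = (0 16 7 10 3 15 13 14 2 5 8)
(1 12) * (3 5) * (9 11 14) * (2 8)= [0, 12, 8, 5, 4, 3, 6, 7, 2, 11, 10, 14, 1, 13, 9]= (1 12)(2 8)(3 5)(9 11 14)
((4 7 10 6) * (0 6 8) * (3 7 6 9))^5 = (0 8 10 7 3 9)(4 6)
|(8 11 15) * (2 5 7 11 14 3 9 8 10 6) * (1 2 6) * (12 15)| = 8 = |(1 2 5 7 11 12 15 10)(3 9 8 14)|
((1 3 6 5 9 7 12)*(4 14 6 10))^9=((1 3 10 4 14 6 5 9 7 12))^9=(1 12 7 9 5 6 14 4 10 3)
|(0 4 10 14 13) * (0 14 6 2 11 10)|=|(0 4)(2 11 10 6)(13 14)|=4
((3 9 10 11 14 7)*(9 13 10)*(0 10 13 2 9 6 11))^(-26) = (2 6 14 3 9 11 7)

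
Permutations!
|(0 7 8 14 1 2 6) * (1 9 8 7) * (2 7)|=|(0 1 7 2 6)(8 14 9)|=15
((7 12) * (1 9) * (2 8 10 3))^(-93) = (1 9)(2 3 10 8)(7 12)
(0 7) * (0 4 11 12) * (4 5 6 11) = [7, 1, 2, 3, 4, 6, 11, 5, 8, 9, 10, 12, 0] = (0 7 5 6 11 12)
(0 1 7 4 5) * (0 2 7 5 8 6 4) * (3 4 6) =(0 1 5 2 7)(3 4 8) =[1, 5, 7, 4, 8, 2, 6, 0, 3]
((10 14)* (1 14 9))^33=((1 14 10 9))^33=(1 14 10 9)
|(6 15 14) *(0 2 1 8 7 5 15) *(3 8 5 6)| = 10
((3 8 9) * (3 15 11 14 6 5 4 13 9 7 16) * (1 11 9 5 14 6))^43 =(1 14 6 11)(3 16 7 8)(4 13 5)(9 15)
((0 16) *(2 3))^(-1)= (0 16)(2 3)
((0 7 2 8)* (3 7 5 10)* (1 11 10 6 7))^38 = ((0 5 6 7 2 8)(1 11 10 3))^38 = (0 6 2)(1 10)(3 11)(5 7 8)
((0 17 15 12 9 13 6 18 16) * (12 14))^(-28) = (0 15 12 13 18)(6 16 17 14 9)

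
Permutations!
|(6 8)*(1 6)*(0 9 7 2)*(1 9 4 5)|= |(0 4 5 1 6 8 9 7 2)|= 9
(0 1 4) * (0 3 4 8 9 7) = (0 1 8 9 7)(3 4) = [1, 8, 2, 4, 3, 5, 6, 0, 9, 7]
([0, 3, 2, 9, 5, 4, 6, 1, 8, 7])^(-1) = [0, 7, 2, 1, 5, 4, 6, 9, 8, 3]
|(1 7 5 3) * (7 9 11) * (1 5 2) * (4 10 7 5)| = 9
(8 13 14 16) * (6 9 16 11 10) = [0, 1, 2, 3, 4, 5, 9, 7, 13, 16, 6, 10, 12, 14, 11, 15, 8] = (6 9 16 8 13 14 11 10)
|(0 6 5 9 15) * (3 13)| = 10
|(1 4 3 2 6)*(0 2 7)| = |(0 2 6 1 4 3 7)| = 7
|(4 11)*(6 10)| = |(4 11)(6 10)| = 2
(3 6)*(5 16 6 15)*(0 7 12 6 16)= (16)(0 7 12 6 3 15 5)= [7, 1, 2, 15, 4, 0, 3, 12, 8, 9, 10, 11, 6, 13, 14, 5, 16]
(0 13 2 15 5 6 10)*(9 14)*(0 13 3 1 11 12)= (0 3 1 11 12)(2 15 5 6 10 13)(9 14)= [3, 11, 15, 1, 4, 6, 10, 7, 8, 14, 13, 12, 0, 2, 9, 5]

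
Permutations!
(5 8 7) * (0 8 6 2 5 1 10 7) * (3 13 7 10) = [8, 3, 5, 13, 4, 6, 2, 1, 0, 9, 10, 11, 12, 7] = (0 8)(1 3 13 7)(2 5 6)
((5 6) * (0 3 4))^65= ((0 3 4)(5 6))^65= (0 4 3)(5 6)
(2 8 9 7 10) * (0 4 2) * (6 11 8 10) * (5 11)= [4, 1, 10, 3, 2, 11, 5, 6, 9, 7, 0, 8]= (0 4 2 10)(5 11 8 9 7 6)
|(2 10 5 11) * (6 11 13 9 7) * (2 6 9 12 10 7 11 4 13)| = 10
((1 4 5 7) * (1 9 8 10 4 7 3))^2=((1 7 9 8 10 4 5 3))^2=(1 9 10 5)(3 7 8 4)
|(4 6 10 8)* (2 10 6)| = |(2 10 8 4)| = 4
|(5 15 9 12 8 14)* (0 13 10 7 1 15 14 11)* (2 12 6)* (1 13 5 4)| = 12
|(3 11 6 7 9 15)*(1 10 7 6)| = 7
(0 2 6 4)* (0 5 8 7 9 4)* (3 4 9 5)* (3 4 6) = [2, 1, 3, 6, 4, 8, 0, 5, 7, 9] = (9)(0 2 3 6)(5 8 7)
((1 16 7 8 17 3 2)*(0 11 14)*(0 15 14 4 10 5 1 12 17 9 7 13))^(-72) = (17)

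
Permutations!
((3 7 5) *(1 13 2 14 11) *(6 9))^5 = (14)(3 5 7)(6 9)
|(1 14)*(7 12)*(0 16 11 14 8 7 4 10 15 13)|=|(0 16 11 14 1 8 7 12 4 10 15 13)|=12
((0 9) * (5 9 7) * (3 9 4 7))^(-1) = (0 9 3)(4 5 7) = ((0 3 9)(4 7 5))^(-1)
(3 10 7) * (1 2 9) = (1 2 9)(3 10 7) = [0, 2, 9, 10, 4, 5, 6, 3, 8, 1, 7]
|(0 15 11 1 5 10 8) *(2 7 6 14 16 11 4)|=|(0 15 4 2 7 6 14 16 11 1 5 10 8)|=13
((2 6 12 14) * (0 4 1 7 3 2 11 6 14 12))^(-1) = ((0 4 1 7 3 2 14 11 6))^(-1) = (0 6 11 14 2 3 7 1 4)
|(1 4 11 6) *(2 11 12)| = |(1 4 12 2 11 6)| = 6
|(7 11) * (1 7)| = |(1 7 11)| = 3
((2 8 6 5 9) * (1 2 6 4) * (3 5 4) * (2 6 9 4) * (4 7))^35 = (9)(1 8 7 6 3 4 2 5)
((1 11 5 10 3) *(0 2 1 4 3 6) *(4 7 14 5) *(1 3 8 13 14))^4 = (0 1 13 6 7 8 10 3 4 5 2 11 14)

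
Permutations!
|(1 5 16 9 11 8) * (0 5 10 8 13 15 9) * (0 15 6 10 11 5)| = 12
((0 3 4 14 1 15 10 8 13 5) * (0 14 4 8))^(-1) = (0 10 15 1 14 5 13 8 3)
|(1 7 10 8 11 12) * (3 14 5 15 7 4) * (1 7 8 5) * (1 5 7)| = |(1 4 3 14 5 15 8 11 12)(7 10)| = 18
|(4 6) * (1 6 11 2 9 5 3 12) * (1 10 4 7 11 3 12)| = |(1 6 7 11 2 9 5 12 10 4 3)| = 11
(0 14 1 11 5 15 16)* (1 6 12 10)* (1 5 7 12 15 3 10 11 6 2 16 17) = [14, 6, 16, 10, 4, 3, 15, 12, 8, 9, 5, 7, 11, 13, 2, 17, 0, 1] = (0 14 2 16)(1 6 15 17)(3 10 5)(7 12 11)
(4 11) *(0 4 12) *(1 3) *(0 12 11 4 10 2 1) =(12)(0 10 2 1 3) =[10, 3, 1, 0, 4, 5, 6, 7, 8, 9, 2, 11, 12]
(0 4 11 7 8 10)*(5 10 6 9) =(0 4 11 7 8 6 9 5 10) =[4, 1, 2, 3, 11, 10, 9, 8, 6, 5, 0, 7]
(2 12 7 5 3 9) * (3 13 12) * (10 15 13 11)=[0, 1, 3, 9, 4, 11, 6, 5, 8, 2, 15, 10, 7, 12, 14, 13]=(2 3 9)(5 11 10 15 13 12 7)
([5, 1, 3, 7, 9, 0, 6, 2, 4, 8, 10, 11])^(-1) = (11)(0 5)(2 7 3)(4 8 9)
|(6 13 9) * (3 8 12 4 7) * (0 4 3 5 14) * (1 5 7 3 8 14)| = 12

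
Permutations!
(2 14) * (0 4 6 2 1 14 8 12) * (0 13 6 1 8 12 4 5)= [5, 14, 12, 3, 1, 0, 2, 7, 4, 9, 10, 11, 13, 6, 8]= (0 5)(1 14 8 4)(2 12 13 6)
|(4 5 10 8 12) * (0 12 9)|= |(0 12 4 5 10 8 9)|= 7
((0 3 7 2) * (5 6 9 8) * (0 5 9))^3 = (0 2)(3 5)(6 7)(8 9)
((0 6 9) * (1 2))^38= (0 9 6)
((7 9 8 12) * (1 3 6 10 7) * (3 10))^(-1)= (1 12 8 9 7 10)(3 6)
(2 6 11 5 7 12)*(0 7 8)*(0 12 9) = (0 7 9)(2 6 11 5 8 12) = [7, 1, 6, 3, 4, 8, 11, 9, 12, 0, 10, 5, 2]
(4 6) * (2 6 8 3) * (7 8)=(2 6 4 7 8 3)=[0, 1, 6, 2, 7, 5, 4, 8, 3]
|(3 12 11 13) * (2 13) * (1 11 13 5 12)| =7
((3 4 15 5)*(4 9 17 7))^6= (3 5 15 4 7 17 9)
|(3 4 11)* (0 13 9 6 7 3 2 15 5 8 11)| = |(0 13 9 6 7 3 4)(2 15 5 8 11)| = 35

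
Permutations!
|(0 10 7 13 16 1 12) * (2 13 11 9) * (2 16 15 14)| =|(0 10 7 11 9 16 1 12)(2 13 15 14)| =8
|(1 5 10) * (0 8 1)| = |(0 8 1 5 10)| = 5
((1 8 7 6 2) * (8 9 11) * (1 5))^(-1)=((1 9 11 8 7 6 2 5))^(-1)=(1 5 2 6 7 8 11 9)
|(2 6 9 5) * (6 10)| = |(2 10 6 9 5)| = 5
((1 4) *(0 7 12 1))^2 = ((0 7 12 1 4))^2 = (0 12 4 7 1)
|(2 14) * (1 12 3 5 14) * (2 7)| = |(1 12 3 5 14 7 2)| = 7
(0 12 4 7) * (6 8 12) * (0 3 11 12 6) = (3 11 12 4 7)(6 8) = [0, 1, 2, 11, 7, 5, 8, 3, 6, 9, 10, 12, 4]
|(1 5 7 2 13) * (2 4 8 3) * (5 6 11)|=10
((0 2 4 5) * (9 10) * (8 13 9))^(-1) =(0 5 4 2)(8 10 9 13)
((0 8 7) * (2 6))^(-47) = ((0 8 7)(2 6))^(-47) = (0 8 7)(2 6)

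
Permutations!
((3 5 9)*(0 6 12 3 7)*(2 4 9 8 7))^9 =(0 12 5 7 6 3 8)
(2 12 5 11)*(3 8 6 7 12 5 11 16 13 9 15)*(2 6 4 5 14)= (2 14)(3 8 4 5 16 13 9 15)(6 7 12 11)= [0, 1, 14, 8, 5, 16, 7, 12, 4, 15, 10, 6, 11, 9, 2, 3, 13]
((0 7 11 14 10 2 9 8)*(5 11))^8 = ((0 7 5 11 14 10 2 9 8))^8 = (0 8 9 2 10 14 11 5 7)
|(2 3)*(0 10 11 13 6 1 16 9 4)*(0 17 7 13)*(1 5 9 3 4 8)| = 12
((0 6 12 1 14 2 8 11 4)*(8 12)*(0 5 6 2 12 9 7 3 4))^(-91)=((0 2 9 7 3 4 5 6 8 11)(1 14 12))^(-91)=(0 11 8 6 5 4 3 7 9 2)(1 12 14)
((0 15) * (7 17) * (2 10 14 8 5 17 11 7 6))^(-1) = ((0 15)(2 10 14 8 5 17 6)(7 11))^(-1) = (0 15)(2 6 17 5 8 14 10)(7 11)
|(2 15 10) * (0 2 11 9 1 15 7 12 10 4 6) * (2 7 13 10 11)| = 9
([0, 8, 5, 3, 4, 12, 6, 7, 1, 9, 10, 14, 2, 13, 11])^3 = (1 8)(11 14)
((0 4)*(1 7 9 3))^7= ((0 4)(1 7 9 3))^7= (0 4)(1 3 9 7)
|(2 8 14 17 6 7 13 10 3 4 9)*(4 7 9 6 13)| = 11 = |(2 8 14 17 13 10 3 7 4 6 9)|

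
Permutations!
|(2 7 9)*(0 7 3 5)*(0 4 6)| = |(0 7 9 2 3 5 4 6)| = 8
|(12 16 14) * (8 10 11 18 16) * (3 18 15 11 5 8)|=|(3 18 16 14 12)(5 8 10)(11 15)|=30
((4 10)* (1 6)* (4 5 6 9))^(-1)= (1 6 5 10 4 9)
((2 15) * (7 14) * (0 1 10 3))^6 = ((0 1 10 3)(2 15)(7 14))^6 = (15)(0 10)(1 3)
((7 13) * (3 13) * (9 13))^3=((3 9 13 7))^3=(3 7 13 9)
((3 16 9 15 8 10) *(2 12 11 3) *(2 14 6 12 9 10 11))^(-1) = ((2 9 15 8 11 3 16 10 14 6 12))^(-1) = (2 12 6 14 10 16 3 11 8 15 9)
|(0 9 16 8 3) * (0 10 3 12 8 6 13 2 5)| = 14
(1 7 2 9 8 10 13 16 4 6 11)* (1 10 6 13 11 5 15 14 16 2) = (1 7)(2 9 8 6 5 15 14 16 4 13)(10 11) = [0, 7, 9, 3, 13, 15, 5, 1, 6, 8, 11, 10, 12, 2, 16, 14, 4]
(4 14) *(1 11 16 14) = (1 11 16 14 4) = [0, 11, 2, 3, 1, 5, 6, 7, 8, 9, 10, 16, 12, 13, 4, 15, 14]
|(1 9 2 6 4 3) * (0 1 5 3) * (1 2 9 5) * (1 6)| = 7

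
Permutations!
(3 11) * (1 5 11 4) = (1 5 11 3 4) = [0, 5, 2, 4, 1, 11, 6, 7, 8, 9, 10, 3]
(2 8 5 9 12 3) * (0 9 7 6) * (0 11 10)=[9, 1, 8, 2, 4, 7, 11, 6, 5, 12, 0, 10, 3]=(0 9 12 3 2 8 5 7 6 11 10)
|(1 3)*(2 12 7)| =|(1 3)(2 12 7)| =6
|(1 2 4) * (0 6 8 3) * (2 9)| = |(0 6 8 3)(1 9 2 4)| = 4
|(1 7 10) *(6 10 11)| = 5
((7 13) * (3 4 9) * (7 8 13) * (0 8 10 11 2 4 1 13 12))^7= (0 8 12)(1 3 9 4 2 11 10 13)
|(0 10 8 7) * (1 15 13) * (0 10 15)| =|(0 15 13 1)(7 10 8)| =12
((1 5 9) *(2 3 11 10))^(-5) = ((1 5 9)(2 3 11 10))^(-5) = (1 5 9)(2 10 11 3)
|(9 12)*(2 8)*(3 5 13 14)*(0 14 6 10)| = 14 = |(0 14 3 5 13 6 10)(2 8)(9 12)|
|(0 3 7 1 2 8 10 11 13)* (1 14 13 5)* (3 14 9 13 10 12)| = 13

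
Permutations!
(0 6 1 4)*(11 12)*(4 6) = [4, 6, 2, 3, 0, 5, 1, 7, 8, 9, 10, 12, 11] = (0 4)(1 6)(11 12)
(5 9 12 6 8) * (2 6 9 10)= [0, 1, 6, 3, 4, 10, 8, 7, 5, 12, 2, 11, 9]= (2 6 8 5 10)(9 12)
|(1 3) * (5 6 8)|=|(1 3)(5 6 8)|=6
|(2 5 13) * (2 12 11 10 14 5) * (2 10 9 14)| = |(2 10)(5 13 12 11 9 14)| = 6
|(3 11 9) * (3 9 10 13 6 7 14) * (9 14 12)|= |(3 11 10 13 6 7 12 9 14)|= 9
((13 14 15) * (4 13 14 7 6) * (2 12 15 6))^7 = ((2 12 15 14 6 4 13 7))^7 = (2 7 13 4 6 14 15 12)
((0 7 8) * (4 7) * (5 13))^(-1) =(0 8 7 4)(5 13)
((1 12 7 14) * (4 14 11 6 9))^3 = (1 11 4 12 6 14 7 9)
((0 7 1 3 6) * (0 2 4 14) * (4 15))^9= ((0 7 1 3 6 2 15 4 14))^9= (15)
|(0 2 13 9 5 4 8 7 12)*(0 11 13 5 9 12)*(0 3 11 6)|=11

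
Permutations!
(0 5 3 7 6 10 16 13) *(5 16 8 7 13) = (0 16 5 3 13)(6 10 8 7) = [16, 1, 2, 13, 4, 3, 10, 6, 7, 9, 8, 11, 12, 0, 14, 15, 5]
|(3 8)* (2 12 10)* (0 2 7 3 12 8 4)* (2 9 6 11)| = |(0 9 6 11 2 8 12 10 7 3 4)| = 11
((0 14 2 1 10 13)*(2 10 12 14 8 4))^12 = ((0 8 4 2 1 12 14 10 13))^12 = (0 2 14)(1 10 8)(4 12 13)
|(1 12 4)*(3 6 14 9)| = 12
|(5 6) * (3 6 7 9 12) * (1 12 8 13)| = 9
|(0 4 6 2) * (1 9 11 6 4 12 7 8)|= 9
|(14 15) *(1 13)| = 2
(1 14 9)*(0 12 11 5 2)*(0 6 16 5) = (0 12 11)(1 14 9)(2 6 16 5) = [12, 14, 6, 3, 4, 2, 16, 7, 8, 1, 10, 0, 11, 13, 9, 15, 5]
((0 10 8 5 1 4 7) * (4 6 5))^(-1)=(0 7 4 8 10)(1 5 6)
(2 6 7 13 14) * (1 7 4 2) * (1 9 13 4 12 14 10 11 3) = (1 7 4 2 6 12 14 9 13 10 11 3) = [0, 7, 6, 1, 2, 5, 12, 4, 8, 13, 11, 3, 14, 10, 9]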